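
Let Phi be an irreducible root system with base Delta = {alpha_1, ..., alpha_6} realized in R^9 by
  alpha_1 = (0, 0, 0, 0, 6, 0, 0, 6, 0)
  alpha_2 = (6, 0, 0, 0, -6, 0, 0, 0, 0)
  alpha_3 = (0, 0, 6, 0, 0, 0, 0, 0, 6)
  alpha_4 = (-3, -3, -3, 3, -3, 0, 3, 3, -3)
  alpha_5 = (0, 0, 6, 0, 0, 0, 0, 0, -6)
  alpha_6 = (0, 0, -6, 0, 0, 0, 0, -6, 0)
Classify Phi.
Compute the Cartan integers a_ij = 2(alpha_i, alpha_j)/(alpha_j, alpha_j); the resulting 6x6 Cartan matrix is
[[2, -1, 0, 0, 0, -1], [-1, 2, 0, 0, 0, 0], [0, 0, 2, -1, 0, -1], [0, 0, -1, 2, 0, 0], [0, 0, 0, 0, 2, -1], [-1, 0, -1, 0, -1, 2]].
All simple roots have the same length, so the diagram is simply laced. The associated Dynkin diagram is a chain of 5 nodes with one extra node attached to the third node from one end (E_6), so the type is E_6.

E_6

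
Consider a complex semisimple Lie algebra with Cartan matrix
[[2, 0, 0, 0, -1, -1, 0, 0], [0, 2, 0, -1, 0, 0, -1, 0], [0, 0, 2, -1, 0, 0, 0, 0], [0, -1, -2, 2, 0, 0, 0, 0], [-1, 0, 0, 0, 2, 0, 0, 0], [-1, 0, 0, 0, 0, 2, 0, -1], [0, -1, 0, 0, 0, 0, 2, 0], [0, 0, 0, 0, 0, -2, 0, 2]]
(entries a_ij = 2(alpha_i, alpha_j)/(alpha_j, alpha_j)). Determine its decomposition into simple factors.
The diagram associated to this matrix has two connected components: the simple roots {alpha_2, alpha_3, alpha_4, alpha_7} form a chain of 4 nodes with a double edge at one end; the terminal node there is the unique short simple root (B_4), and {alpha_1, alpha_5, alpha_6, alpha_8} form a chain of 4 nodes with a double edge at one end; the terminal node there is the unique long simple root (C_4). A semisimple Lie algebra decomposes uniquely as the direct sum of simple ideals, one per connected component of its Dynkin diagram, so g ≅ B_4 ⊕ C_4 (dimension 36 + 36 = 72).

type B_4 ⊕ type C_4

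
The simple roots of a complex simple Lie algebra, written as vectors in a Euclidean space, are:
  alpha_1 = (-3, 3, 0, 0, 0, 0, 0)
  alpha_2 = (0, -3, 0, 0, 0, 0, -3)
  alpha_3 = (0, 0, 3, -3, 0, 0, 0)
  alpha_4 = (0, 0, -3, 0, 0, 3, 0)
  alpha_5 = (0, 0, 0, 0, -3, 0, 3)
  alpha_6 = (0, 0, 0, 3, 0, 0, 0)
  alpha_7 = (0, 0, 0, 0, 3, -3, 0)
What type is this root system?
B_7

Compute the Cartan integers a_ij = 2(alpha_i, alpha_j)/(alpha_j, alpha_j); the resulting 7x7 Cartan matrix is
[[2, -1, 0, 0, 0, 0, 0], [-1, 2, 0, 0, -1, 0, 0], [0, 0, 2, -1, 0, -2, 0], [0, 0, -1, 2, 0, 0, -1], [0, -1, 0, 0, 2, 0, -1], [0, 0, -1, 0, 0, 2, 0], [0, 0, 0, -1, -1, 0, 2]].
The roots have two lengths (squared-length ratio 2:1); the short ones are alpha_{6}. The associated Dynkin diagram is a chain of 7 nodes with a double edge at one end; the terminal node there is the unique short simple root (B_7), so the type is B_7 (the algebra so(15)).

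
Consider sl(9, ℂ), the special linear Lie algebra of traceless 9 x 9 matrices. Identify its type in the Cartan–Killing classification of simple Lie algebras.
This is sl(9), which has dimension 9^2 - 1 = 80 and rank 9 - 1 = 8 (a Cartan subalgebra is the diagonal traceless matrices). In the classification of classical Lie algebras, the special linear algebra sl(n+1) has type A_n; here n = 8, so the Dynkin diagram is a chain of 8 nodes with single edges (A_8). Hence the type is A_8.

type A_8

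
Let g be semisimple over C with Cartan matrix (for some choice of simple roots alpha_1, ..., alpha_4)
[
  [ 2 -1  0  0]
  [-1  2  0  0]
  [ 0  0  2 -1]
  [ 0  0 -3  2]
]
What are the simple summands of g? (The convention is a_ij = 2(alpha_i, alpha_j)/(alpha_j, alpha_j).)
The diagram associated to this matrix has two connected components: the simple roots {alpha_1, alpha_2} form a chain of 2 nodes with single edges (A_2), and {alpha_3, alpha_4} form two nodes joined by a triple edge (G_2). A semisimple Lie algebra decomposes uniquely as the direct sum of simple ideals, one per connected component of its Dynkin diagram, so g ≅ A_2 ⊕ G_2 (dimension 8 + 14 = 22).

A_2 (sl(3)) + G_2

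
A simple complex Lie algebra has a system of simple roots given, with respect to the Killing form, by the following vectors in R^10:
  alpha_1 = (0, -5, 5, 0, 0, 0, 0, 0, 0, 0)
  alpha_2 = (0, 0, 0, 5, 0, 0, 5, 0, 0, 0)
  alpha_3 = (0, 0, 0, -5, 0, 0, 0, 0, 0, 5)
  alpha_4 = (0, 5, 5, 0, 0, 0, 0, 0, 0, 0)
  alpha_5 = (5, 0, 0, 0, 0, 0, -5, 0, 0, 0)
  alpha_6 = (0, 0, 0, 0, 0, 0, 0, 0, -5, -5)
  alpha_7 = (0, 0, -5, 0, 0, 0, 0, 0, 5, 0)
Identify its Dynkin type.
D_7

Compute the Cartan integers a_ij = 2(alpha_i, alpha_j)/(alpha_j, alpha_j); the resulting 7x7 Cartan matrix is
[[2, 0, 0, 0, 0, 0, -1], [0, 2, -1, 0, -1, 0, 0], [0, -1, 2, 0, 0, -1, 0], [0, 0, 0, 2, 0, 0, -1], [0, -1, 0, 0, 2, 0, 0], [0, 0, -1, 0, 0, 2, -1], [-1, 0, 0, -1, 0, -1, 2]].
All simple roots have the same length, so the diagram is simply laced. The associated Dynkin diagram is a chain of 5 nodes with a fork of two nodes at one end (D_7), so the type is D_7 (the algebra so(14)).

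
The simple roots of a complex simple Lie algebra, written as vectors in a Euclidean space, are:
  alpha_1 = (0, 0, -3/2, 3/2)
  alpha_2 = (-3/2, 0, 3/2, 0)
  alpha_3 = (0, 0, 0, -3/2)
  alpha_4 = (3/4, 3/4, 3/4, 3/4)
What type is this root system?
type F_4

Compute the Cartan integers a_ij = 2(alpha_i, alpha_j)/(alpha_j, alpha_j); the resulting 4x4 Cartan matrix is
[[2, -1, -2, 0], [-1, 2, 0, 0], [-1, 0, 2, -1], [0, 0, -1, 2]].
The roots have two lengths (squared-length ratio 2:1); the short ones are alpha_{3,4}. The associated Dynkin diagram is a chain of 4 nodes with a double edge between the middle two (F_4), so the type is F_4.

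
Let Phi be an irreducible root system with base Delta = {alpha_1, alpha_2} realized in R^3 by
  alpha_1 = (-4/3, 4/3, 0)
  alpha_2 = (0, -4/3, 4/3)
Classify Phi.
A2

Compute the Cartan integers a_ij = 2(alpha_i, alpha_j)/(alpha_j, alpha_j); the resulting 2x2 Cartan matrix is
[[2, -1], [-1, 2]].
All simple roots have the same length, so the diagram is simply laced. The associated Dynkin diagram is a chain of 2 nodes with single edges (A_2), so the type is A_2 (the algebra sl(3)).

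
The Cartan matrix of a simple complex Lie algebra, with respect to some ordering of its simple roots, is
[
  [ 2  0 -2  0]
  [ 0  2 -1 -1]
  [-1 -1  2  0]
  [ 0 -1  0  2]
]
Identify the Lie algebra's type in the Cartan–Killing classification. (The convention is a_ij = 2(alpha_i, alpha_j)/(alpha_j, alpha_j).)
C_4 (sp(8))

The matrix has rank 4 with 2's on the diagonal. Reading the off-diagonal entries as Dynkin edges (a single edge where a_ij = a_ji = -1; a double or triple edge where a_ij * a_ji = 2 or 3), the diagram is a chain of 4 nodes with a double edge at one end; the terminal node there is the unique long simple root (C_4). One simple-root ordering that puts it in standard form is (alpha_4, alpha_2, alpha_3, alpha_1). So the algebra is type C_4, i.e. sp(8).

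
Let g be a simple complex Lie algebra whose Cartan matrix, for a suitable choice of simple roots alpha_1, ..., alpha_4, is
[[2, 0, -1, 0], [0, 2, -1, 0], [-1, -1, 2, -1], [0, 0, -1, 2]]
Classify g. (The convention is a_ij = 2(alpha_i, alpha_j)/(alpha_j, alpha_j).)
The matrix has rank 4 with 2's on the diagonal. Reading the off-diagonal entries as Dynkin edges (a single edge where a_ij = a_ji = -1; a double or triple edge where a_ij * a_ji = 2 or 3), the diagram is a chain of 2 nodes with a fork of two nodes at one end (D_4). One simple-root ordering that puts it in standard form is (alpha_4, alpha_3, alpha_2, alpha_1). So the algebra is type D_4, i.e. so(8).

D_4 (so(8))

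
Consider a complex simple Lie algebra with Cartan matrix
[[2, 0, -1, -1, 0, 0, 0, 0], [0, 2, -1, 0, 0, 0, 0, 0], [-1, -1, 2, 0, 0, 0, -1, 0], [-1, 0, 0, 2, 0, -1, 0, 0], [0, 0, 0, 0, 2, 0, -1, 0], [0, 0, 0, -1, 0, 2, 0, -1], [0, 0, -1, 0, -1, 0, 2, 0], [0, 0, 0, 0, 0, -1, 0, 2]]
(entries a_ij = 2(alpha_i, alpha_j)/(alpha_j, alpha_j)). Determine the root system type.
The matrix has rank 8 with 2's on the diagonal. Reading the off-diagonal entries as Dynkin edges (a single edge where a_ij = a_ji = -1; a double or triple edge where a_ij * a_ji = 2 or 3), the diagram is a chain of 7 nodes with one extra node attached to the third node from one end (E_8). One simple-root ordering that puts it in standard form is (alpha_5, alpha_2, alpha_7, alpha_3, alpha_1, alpha_4, alpha_6, alpha_8). So the algebra is type E_8.

E_8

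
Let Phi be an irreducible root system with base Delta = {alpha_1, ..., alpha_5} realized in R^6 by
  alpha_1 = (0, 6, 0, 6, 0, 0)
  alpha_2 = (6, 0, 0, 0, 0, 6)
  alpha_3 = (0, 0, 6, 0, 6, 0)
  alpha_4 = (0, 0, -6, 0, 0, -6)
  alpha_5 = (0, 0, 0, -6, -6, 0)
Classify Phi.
A_5

Compute the Cartan integers a_ij = 2(alpha_i, alpha_j)/(alpha_j, alpha_j); the resulting 5x5 Cartan matrix is
[[2, 0, 0, 0, -1], [0, 2, 0, -1, 0], [0, 0, 2, -1, -1], [0, -1, -1, 2, 0], [-1, 0, -1, 0, 2]].
All simple roots have the same length, so the diagram is simply laced. The associated Dynkin diagram is a chain of 5 nodes with single edges (A_5), so the type is A_5 (the algebra sl(6)).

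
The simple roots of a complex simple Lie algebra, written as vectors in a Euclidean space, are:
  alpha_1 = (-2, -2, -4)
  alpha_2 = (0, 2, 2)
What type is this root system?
type G_2

Compute the Cartan integers a_ij = 2(alpha_i, alpha_j)/(alpha_j, alpha_j); the resulting 2x2 Cartan matrix is
[[2, -3], [-1, 2]].
The roots have two lengths (squared-length ratio 3:1); the short ones are alpha_{2}. The associated Dynkin diagram is two nodes joined by a triple edge (G_2), so the type is G_2.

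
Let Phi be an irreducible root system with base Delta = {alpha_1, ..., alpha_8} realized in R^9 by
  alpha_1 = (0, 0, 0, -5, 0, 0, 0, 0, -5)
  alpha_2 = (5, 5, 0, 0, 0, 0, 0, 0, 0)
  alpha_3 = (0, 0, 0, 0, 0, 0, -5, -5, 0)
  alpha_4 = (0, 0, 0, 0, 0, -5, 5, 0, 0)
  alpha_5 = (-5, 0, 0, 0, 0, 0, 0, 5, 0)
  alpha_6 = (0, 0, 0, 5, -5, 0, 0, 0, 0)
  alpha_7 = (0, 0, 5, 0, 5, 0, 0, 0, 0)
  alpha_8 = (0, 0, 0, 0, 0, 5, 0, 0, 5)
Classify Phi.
Compute the Cartan integers a_ij = 2(alpha_i, alpha_j)/(alpha_j, alpha_j); the resulting 8x8 Cartan matrix is
[[2, 0, 0, 0, 0, -1, 0, -1], [0, 2, 0, 0, -1, 0, 0, 0], [0, 0, 2, -1, -1, 0, 0, 0], [0, 0, -1, 2, 0, 0, 0, -1], [0, -1, -1, 0, 2, 0, 0, 0], [-1, 0, 0, 0, 0, 2, -1, 0], [0, 0, 0, 0, 0, -1, 2, 0], [-1, 0, 0, -1, 0, 0, 0, 2]].
All simple roots have the same length, so the diagram is simply laced. The associated Dynkin diagram is a chain of 8 nodes with single edges (A_8), so the type is A_8 (the algebra sl(9)).

type A_8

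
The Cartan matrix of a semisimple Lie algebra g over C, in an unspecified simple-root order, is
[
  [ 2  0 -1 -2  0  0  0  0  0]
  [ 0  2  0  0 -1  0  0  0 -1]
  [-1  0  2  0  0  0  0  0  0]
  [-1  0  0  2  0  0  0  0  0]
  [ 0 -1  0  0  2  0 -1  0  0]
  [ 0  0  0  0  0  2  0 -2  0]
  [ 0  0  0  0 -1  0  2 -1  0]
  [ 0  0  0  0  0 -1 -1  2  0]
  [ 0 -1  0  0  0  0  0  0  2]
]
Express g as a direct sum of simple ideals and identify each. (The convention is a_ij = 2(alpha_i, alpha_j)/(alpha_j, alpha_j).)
The diagram associated to this matrix has two connected components: the simple roots {alpha_1, alpha_3, alpha_4} form a chain of 3 nodes with a double edge at one end; the terminal node there is the unique short simple root (B_3), and {alpha_2, alpha_5, alpha_6, alpha_7, alpha_8, alpha_9} form a chain of 6 nodes with a double edge at one end; the terminal node there is the unique long simple root (C_6). A semisimple Lie algebra decomposes uniquely as the direct sum of simple ideals, one per connected component of its Dynkin diagram, so g ≅ B_3 ⊕ C_6 (dimension 21 + 78 = 99).

B_3 + C_6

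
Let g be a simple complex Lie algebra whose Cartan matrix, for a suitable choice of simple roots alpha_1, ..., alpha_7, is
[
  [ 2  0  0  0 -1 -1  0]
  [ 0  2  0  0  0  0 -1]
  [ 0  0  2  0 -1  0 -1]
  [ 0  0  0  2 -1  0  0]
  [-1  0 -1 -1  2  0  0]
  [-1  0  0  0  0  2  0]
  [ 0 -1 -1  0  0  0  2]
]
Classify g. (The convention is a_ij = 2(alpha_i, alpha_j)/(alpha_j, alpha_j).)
The matrix has rank 7 with 2's on the diagonal. Reading the off-diagonal entries as Dynkin edges (a single edge where a_ij = a_ji = -1; a double or triple edge where a_ij * a_ji = 2 or 3), the diagram is a chain of 6 nodes with one extra node attached to the third node from one end (E_7). One simple-root ordering that puts it in standard form is (alpha_6, alpha_4, alpha_1, alpha_5, alpha_3, alpha_7, alpha_2). So the algebra is type E_7.

E_7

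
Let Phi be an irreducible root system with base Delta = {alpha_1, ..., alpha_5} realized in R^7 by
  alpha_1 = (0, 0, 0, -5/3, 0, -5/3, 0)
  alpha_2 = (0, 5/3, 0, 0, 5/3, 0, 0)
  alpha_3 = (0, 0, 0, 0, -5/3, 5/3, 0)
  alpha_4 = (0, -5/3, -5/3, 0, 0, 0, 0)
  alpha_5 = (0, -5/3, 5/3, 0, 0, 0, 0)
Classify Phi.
D5

Compute the Cartan integers a_ij = 2(alpha_i, alpha_j)/(alpha_j, alpha_j); the resulting 5x5 Cartan matrix is
[[2, 0, -1, 0, 0], [0, 2, -1, -1, -1], [-1, -1, 2, 0, 0], [0, -1, 0, 2, 0], [0, -1, 0, 0, 2]].
All simple roots have the same length, so the diagram is simply laced. The associated Dynkin diagram is a chain of 3 nodes with a fork of two nodes at one end (D_5), so the type is D_5 (the algebra so(10)).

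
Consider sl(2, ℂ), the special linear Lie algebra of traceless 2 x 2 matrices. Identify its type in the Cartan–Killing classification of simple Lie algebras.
type A_1

This is sl(2), which has dimension 2^2 - 1 = 3 and rank 2 - 1 = 1 (a Cartan subalgebra is the diagonal traceless matrices). In the classification of classical Lie algebras, the special linear algebra sl(n+1) has type A_n; here n = 1, so the Dynkin diagram is a chain of 1 nodes with single edges (A_1). Hence the type is A_1.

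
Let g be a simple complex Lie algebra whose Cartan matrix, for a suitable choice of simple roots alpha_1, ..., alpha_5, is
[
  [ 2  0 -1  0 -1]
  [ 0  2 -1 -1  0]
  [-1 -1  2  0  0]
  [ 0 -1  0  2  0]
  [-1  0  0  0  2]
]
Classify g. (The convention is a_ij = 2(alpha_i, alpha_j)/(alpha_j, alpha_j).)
A_5

The matrix has rank 5 with 2's on the diagonal. Reading the off-diagonal entries as Dynkin edges (a single edge where a_ij = a_ji = -1; a double or triple edge where a_ij * a_ji = 2 or 3), the diagram is a chain of 5 nodes with single edges (A_5). One simple-root ordering that puts it in standard form is (alpha_5, alpha_1, alpha_3, alpha_2, alpha_4). So the algebra is type A_5, i.e. sl(6).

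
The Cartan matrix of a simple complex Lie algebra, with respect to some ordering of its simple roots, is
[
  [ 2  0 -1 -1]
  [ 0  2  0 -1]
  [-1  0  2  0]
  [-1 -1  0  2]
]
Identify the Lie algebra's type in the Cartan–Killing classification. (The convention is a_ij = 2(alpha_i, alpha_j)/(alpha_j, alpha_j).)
The matrix has rank 4 with 2's on the diagonal. Reading the off-diagonal entries as Dynkin edges (a single edge where a_ij = a_ji = -1; a double or triple edge where a_ij * a_ji = 2 or 3), the diagram is a chain of 4 nodes with single edges (A_4). One simple-root ordering that puts it in standard form is (alpha_3, alpha_1, alpha_4, alpha_2). So the algebra is type A_4, i.e. sl(5).

A4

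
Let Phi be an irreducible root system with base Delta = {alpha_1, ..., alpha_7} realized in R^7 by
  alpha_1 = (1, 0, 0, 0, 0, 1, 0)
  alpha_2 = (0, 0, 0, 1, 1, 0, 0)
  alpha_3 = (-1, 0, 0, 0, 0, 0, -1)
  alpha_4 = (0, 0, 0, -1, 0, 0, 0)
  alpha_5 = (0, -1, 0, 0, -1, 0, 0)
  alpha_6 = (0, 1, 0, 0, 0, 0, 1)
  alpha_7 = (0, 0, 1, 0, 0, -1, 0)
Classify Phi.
type B_7

Compute the Cartan integers a_ij = 2(alpha_i, alpha_j)/(alpha_j, alpha_j); the resulting 7x7 Cartan matrix is
[[2, 0, -1, 0, 0, 0, -1], [0, 2, 0, -2, -1, 0, 0], [-1, 0, 2, 0, 0, -1, 0], [0, -1, 0, 2, 0, 0, 0], [0, -1, 0, 0, 2, -1, 0], [0, 0, -1, 0, -1, 2, 0], [-1, 0, 0, 0, 0, 0, 2]].
The roots have two lengths (squared-length ratio 2:1); the short ones are alpha_{4}. The associated Dynkin diagram is a chain of 7 nodes with a double edge at one end; the terminal node there is the unique short simple root (B_7), so the type is B_7 (the algebra so(15)).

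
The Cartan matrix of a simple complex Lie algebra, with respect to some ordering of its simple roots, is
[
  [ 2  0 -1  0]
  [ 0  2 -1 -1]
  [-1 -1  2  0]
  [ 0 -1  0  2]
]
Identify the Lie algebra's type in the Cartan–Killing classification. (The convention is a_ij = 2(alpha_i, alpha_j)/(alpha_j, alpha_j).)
The matrix has rank 4 with 2's on the diagonal. Reading the off-diagonal entries as Dynkin edges (a single edge where a_ij = a_ji = -1; a double or triple edge where a_ij * a_ji = 2 or 3), the diagram is a chain of 4 nodes with single edges (A_4). One simple-root ordering that puts it in standard form is (alpha_1, alpha_3, alpha_2, alpha_4). So the algebra is type A_4, i.e. sl(5).

A_4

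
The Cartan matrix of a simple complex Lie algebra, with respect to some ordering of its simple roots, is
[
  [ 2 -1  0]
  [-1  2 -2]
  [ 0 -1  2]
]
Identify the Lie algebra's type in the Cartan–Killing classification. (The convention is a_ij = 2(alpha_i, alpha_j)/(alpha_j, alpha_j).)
The matrix has rank 3 with 2's on the diagonal. Reading the off-diagonal entries as Dynkin edges (a single edge where a_ij = a_ji = -1; a double or triple edge where a_ij * a_ji = 2 or 3), the diagram is a chain of 3 nodes with a double edge at one end; the terminal node there is the unique short simple root (B_3). One simple-root ordering that puts it in standard form is (alpha_1, alpha_2, alpha_3). So the algebra is type B_3, i.e. so(7).

type B_3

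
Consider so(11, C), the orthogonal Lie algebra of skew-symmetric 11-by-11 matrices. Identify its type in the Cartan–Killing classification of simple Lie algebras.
B_5 (so(11))

This is so(11) with 11 odd, which has dimension 11(11-1)/2 = 55 and rank (11-1)/2 = 5. In the classification of classical Lie algebras, the orthogonal algebra so(2n+1) in an odd number of variables has type B_n; here n = 5, so the Dynkin diagram is a chain of 5 nodes with a double edge at one end; the terminal node there is the unique short simple root (B_5). Hence the type is B_5.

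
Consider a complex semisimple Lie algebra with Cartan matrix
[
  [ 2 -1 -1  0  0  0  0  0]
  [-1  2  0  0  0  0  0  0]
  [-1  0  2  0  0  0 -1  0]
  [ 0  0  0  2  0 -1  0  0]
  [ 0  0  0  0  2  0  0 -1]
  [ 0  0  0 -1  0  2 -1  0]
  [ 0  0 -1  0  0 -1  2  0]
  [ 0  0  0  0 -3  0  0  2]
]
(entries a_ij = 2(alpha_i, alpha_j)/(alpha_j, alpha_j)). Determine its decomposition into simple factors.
A6 ⊕ G2

The diagram associated to this matrix has two connected components: the simple roots {alpha_1, alpha_2, alpha_3, alpha_4, alpha_6, alpha_7} form a chain of 6 nodes with single edges (A_6), and {alpha_5, alpha_8} form two nodes joined by a triple edge (G_2). A semisimple Lie algebra decomposes uniquely as the direct sum of simple ideals, one per connected component of its Dynkin diagram, so g ≅ A_6 ⊕ G_2 (dimension 48 + 14 = 62).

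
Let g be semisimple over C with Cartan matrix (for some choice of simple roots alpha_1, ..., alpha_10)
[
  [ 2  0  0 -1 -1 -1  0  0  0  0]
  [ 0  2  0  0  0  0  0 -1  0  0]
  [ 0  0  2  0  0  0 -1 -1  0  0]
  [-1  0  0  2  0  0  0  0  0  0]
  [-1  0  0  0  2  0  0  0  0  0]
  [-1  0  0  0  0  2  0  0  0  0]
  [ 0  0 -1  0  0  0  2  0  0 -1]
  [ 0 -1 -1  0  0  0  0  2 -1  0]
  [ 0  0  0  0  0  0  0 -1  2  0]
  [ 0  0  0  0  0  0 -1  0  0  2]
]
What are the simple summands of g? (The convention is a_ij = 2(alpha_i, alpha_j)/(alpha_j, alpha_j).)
type D_4 + type D_6

The diagram associated to this matrix has two connected components: the simple roots {alpha_1, alpha_4, alpha_5, alpha_6} form a chain of 2 nodes with a fork of two nodes at one end (D_4), and {alpha_2, alpha_3, alpha_7, alpha_8, alpha_9, alpha_10} form a chain of 4 nodes with a fork of two nodes at one end (D_6). A semisimple Lie algebra decomposes uniquely as the direct sum of simple ideals, one per connected component of its Dynkin diagram, so g ≅ D_4 ⊕ D_6 (dimension 28 + 66 = 94).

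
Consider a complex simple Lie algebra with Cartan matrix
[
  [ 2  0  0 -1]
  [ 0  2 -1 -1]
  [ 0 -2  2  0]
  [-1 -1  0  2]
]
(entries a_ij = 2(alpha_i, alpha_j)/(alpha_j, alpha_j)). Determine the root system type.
The matrix has rank 4 with 2's on the diagonal. Reading the off-diagonal entries as Dynkin edges (a single edge where a_ij = a_ji = -1; a double or triple edge where a_ij * a_ji = 2 or 3), the diagram is a chain of 4 nodes with a double edge at one end; the terminal node there is the unique long simple root (C_4). One simple-root ordering that puts it in standard form is (alpha_1, alpha_4, alpha_2, alpha_3). So the algebra is type C_4, i.e. sp(8).

type C_4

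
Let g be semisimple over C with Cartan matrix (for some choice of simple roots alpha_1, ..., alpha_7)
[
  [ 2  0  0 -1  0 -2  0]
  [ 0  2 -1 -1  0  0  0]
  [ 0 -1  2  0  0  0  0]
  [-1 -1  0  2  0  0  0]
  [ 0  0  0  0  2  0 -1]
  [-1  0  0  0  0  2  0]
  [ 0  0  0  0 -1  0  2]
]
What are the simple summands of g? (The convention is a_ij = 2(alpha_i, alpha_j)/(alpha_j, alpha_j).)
The diagram associated to this matrix has two connected components: the simple roots {alpha_5, alpha_7} form a chain of 2 nodes with single edges (A_2), and {alpha_1, alpha_2, alpha_3, alpha_4, alpha_6} form a chain of 5 nodes with a double edge at one end; the terminal node there is the unique short simple root (B_5). A semisimple Lie algebra decomposes uniquely as the direct sum of simple ideals, one per connected component of its Dynkin diagram, so g ≅ A_2 ⊕ B_5 (dimension 8 + 55 = 63).

type A_2 + type B_5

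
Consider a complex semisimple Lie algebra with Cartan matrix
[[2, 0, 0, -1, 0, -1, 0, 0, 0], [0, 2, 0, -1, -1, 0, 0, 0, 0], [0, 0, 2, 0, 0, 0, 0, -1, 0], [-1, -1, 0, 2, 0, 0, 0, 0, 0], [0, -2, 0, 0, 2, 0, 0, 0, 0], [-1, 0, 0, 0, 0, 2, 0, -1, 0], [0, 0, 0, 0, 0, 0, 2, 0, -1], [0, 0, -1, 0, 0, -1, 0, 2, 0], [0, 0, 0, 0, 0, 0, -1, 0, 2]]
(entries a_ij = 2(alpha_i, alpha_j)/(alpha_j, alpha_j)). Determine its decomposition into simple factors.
The diagram associated to this matrix has two connected components: the simple roots {alpha_7, alpha_9} form a chain of 2 nodes with single edges (A_2), and {alpha_1, alpha_2, alpha_3, alpha_4, alpha_5, alpha_6, alpha_8} form a chain of 7 nodes with a double edge at one end; the terminal node there is the unique long simple root (C_7). A semisimple Lie algebra decomposes uniquely as the direct sum of simple ideals, one per connected component of its Dynkin diagram, so g ≅ A_2 ⊕ C_7 (dimension 8 + 105 = 113).

A_2 ⊕ C_7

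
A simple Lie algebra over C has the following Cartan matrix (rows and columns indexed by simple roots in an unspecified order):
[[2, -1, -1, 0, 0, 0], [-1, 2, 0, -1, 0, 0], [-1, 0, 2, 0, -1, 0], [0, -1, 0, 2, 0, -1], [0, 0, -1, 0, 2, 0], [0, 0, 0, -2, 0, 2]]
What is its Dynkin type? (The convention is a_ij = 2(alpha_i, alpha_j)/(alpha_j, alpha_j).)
The matrix has rank 6 with 2's on the diagonal. Reading the off-diagonal entries as Dynkin edges (a single edge where a_ij = a_ji = -1; a double or triple edge where a_ij * a_ji = 2 or 3), the diagram is a chain of 6 nodes with a double edge at one end; the terminal node there is the unique long simple root (C_6). One simple-root ordering that puts it in standard form is (alpha_5, alpha_3, alpha_1, alpha_2, alpha_4, alpha_6). So the algebra is type C_6, i.e. sp(12).

C_6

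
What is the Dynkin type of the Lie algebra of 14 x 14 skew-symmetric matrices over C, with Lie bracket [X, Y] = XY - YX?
D_7 (so(14))

This is so(14) with 14 even, which has dimension 14(14-1)/2 = 91 and rank 14/2 = 7. In the classification of classical Lie algebras, the orthogonal algebra so(2n) in an even number of variables has type D_n; here n = 7, so the Dynkin diagram is a chain of 5 nodes with a fork of two nodes at one end (D_7). Hence the type is D_7.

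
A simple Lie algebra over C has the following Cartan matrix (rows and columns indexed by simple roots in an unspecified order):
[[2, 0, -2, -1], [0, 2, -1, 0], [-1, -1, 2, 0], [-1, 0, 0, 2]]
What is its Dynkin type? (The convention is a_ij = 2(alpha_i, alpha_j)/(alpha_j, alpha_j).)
The matrix has rank 4 with 2's on the diagonal. Reading the off-diagonal entries as Dynkin edges (a single edge where a_ij = a_ji = -1; a double or triple edge where a_ij * a_ji = 2 or 3), the diagram is a chain of 4 nodes with a double edge between the middle two (F_4). One simple-root ordering that puts it in standard form is (alpha_4, alpha_1, alpha_3, alpha_2). So the algebra is type F_4.

F_4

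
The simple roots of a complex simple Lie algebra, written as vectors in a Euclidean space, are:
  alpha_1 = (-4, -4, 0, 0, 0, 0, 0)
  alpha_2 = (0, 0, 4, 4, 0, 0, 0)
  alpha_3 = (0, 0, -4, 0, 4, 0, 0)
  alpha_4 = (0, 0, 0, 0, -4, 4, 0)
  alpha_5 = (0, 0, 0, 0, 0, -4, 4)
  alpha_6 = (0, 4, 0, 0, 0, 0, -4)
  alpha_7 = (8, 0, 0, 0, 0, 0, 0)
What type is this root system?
C_7 (sp(14))

Compute the Cartan integers a_ij = 2(alpha_i, alpha_j)/(alpha_j, alpha_j); the resulting 7x7 Cartan matrix is
[[2, 0, 0, 0, 0, -1, -1], [0, 2, -1, 0, 0, 0, 0], [0, -1, 2, -1, 0, 0, 0], [0, 0, -1, 2, -1, 0, 0], [0, 0, 0, -1, 2, -1, 0], [-1, 0, 0, 0, -1, 2, 0], [-2, 0, 0, 0, 0, 0, 2]].
The roots have two lengths (squared-length ratio 2:1); the short ones are alpha_{1,2,3,4,5,6}. The associated Dynkin diagram is a chain of 7 nodes with a double edge at one end; the terminal node there is the unique long simple root (C_7), so the type is C_7 (the algebra sp(14)).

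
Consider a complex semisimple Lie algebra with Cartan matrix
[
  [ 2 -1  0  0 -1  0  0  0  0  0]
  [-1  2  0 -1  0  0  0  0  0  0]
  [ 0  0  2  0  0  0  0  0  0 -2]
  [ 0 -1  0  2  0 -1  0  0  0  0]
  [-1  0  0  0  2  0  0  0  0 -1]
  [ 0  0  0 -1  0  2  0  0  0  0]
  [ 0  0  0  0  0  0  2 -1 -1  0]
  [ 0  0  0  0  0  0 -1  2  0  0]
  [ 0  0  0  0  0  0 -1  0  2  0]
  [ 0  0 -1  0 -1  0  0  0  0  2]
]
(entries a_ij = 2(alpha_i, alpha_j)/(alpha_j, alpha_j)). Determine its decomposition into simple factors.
A_3 (sl(4)) ⊕ C_7 (sp(14))

The diagram associated to this matrix has two connected components: the simple roots {alpha_7, alpha_8, alpha_9} form a chain of 3 nodes with single edges (A_3), and {alpha_1, alpha_2, alpha_3, alpha_4, alpha_5, alpha_6, alpha_10} form a chain of 7 nodes with a double edge at one end; the terminal node there is the unique long simple root (C_7). A semisimple Lie algebra decomposes uniquely as the direct sum of simple ideals, one per connected component of its Dynkin diagram, so g ≅ A_3 ⊕ C_7 (dimension 15 + 105 = 120).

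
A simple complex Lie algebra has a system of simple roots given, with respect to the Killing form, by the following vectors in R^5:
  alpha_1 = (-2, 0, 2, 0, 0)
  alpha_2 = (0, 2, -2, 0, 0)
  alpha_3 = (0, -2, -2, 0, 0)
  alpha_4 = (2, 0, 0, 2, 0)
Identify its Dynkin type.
D_4 (so(8))

Compute the Cartan integers a_ij = 2(alpha_i, alpha_j)/(alpha_j, alpha_j); the resulting 4x4 Cartan matrix is
[[2, -1, -1, -1], [-1, 2, 0, 0], [-1, 0, 2, 0], [-1, 0, 0, 2]].
All simple roots have the same length, so the diagram is simply laced. The associated Dynkin diagram is a chain of 2 nodes with a fork of two nodes at one end (D_4), so the type is D_4 (the algebra so(8)).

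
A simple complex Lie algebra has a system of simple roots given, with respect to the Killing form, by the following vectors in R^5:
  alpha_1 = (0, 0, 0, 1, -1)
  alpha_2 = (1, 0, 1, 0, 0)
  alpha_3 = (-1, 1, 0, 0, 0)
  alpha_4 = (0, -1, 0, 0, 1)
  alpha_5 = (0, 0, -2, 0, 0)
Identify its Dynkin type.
C_5

Compute the Cartan integers a_ij = 2(alpha_i, alpha_j)/(alpha_j, alpha_j); the resulting 5x5 Cartan matrix is
[[2, 0, 0, -1, 0], [0, 2, -1, 0, -1], [0, -1, 2, -1, 0], [-1, 0, -1, 2, 0], [0, -2, 0, 0, 2]].
The roots have two lengths (squared-length ratio 2:1); the short ones are alpha_{1,2,3,4}. The associated Dynkin diagram is a chain of 5 nodes with a double edge at one end; the terminal node there is the unique long simple root (C_5), so the type is C_5 (the algebra sp(10)).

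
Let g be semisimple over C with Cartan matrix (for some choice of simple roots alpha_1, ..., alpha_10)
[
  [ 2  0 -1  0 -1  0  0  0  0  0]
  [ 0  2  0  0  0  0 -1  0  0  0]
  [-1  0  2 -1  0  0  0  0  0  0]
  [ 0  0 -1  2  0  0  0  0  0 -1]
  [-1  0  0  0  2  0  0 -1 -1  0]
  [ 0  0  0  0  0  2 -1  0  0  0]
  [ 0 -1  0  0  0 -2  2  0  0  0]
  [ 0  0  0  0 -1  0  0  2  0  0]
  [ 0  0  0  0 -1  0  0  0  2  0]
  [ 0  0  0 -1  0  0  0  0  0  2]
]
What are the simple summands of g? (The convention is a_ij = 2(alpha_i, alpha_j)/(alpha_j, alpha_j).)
The diagram associated to this matrix has two connected components: the simple roots {alpha_2, alpha_6, alpha_7} form a chain of 3 nodes with a double edge at one end; the terminal node there is the unique short simple root (B_3), and {alpha_1, alpha_3, alpha_4, alpha_5, alpha_8, alpha_9, alpha_10} form a chain of 5 nodes with a fork of two nodes at one end (D_7). A semisimple Lie algebra decomposes uniquely as the direct sum of simple ideals, one per connected component of its Dynkin diagram, so g ≅ B_3 ⊕ D_7 (dimension 21 + 91 = 112).

B_3 ⊕ D_7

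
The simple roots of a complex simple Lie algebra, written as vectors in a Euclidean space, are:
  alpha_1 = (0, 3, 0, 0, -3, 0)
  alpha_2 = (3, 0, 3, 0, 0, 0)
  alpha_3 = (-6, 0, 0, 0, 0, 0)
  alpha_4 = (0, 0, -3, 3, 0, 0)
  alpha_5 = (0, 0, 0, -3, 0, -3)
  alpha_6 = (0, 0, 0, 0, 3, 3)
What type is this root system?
type C_6

Compute the Cartan integers a_ij = 2(alpha_i, alpha_j)/(alpha_j, alpha_j); the resulting 6x6 Cartan matrix is
[[2, 0, 0, 0, 0, -1], [0, 2, -1, -1, 0, 0], [0, -2, 2, 0, 0, 0], [0, -1, 0, 2, -1, 0], [0, 0, 0, -1, 2, -1], [-1, 0, 0, 0, -1, 2]].
The roots have two lengths (squared-length ratio 2:1); the short ones are alpha_{1,2,4,5,6}. The associated Dynkin diagram is a chain of 6 nodes with a double edge at one end; the terminal node there is the unique long simple root (C_6), so the type is C_6 (the algebra sp(12)).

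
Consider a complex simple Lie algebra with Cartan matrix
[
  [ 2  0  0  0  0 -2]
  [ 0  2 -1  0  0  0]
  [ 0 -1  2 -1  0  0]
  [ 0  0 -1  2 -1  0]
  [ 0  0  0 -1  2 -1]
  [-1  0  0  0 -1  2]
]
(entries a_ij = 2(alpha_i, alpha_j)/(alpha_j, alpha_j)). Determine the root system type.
C6

The matrix has rank 6 with 2's on the diagonal. Reading the off-diagonal entries as Dynkin edges (a single edge where a_ij = a_ji = -1; a double or triple edge where a_ij * a_ji = 2 or 3), the diagram is a chain of 6 nodes with a double edge at one end; the terminal node there is the unique long simple root (C_6). One simple-root ordering that puts it in standard form is (alpha_2, alpha_3, alpha_4, alpha_5, alpha_6, alpha_1). So the algebra is type C_6, i.e. sp(12).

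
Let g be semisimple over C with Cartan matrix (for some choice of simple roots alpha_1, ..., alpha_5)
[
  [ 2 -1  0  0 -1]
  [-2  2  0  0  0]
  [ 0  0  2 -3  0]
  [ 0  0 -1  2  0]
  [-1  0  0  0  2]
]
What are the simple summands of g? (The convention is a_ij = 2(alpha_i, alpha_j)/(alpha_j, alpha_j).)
The diagram associated to this matrix has two connected components: the simple roots {alpha_1, alpha_2, alpha_5} form a chain of 3 nodes with a double edge at one end; the terminal node there is the unique long simple root (C_3), and {alpha_3, alpha_4} form two nodes joined by a triple edge (G_2). A semisimple Lie algebra decomposes uniquely as the direct sum of simple ideals, one per connected component of its Dynkin diagram, so g ≅ C_3 ⊕ G_2 (dimension 21 + 14 = 35).

type C_3 + type G_2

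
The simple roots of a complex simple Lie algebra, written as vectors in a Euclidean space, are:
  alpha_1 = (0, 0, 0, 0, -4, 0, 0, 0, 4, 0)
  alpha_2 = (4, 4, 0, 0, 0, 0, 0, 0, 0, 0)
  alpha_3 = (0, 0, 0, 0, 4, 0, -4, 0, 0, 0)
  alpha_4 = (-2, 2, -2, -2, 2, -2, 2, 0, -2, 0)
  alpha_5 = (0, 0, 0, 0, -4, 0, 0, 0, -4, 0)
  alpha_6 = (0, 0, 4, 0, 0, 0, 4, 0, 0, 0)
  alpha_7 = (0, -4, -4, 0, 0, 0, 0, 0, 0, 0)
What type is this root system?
E_7

Compute the Cartan integers a_ij = 2(alpha_i, alpha_j)/(alpha_j, alpha_j); the resulting 7x7 Cartan matrix is
[[2, 0, -1, -1, 0, 0, 0], [0, 2, 0, 0, 0, 0, -1], [-1, 0, 2, 0, -1, -1, 0], [-1, 0, 0, 2, 0, 0, 0], [0, 0, -1, 0, 2, 0, 0], [0, 0, -1, 0, 0, 2, -1], [0, -1, 0, 0, 0, -1, 2]].
All simple roots have the same length, so the diagram is simply laced. The associated Dynkin diagram is a chain of 6 nodes with one extra node attached to the third node from one end (E_7), so the type is E_7.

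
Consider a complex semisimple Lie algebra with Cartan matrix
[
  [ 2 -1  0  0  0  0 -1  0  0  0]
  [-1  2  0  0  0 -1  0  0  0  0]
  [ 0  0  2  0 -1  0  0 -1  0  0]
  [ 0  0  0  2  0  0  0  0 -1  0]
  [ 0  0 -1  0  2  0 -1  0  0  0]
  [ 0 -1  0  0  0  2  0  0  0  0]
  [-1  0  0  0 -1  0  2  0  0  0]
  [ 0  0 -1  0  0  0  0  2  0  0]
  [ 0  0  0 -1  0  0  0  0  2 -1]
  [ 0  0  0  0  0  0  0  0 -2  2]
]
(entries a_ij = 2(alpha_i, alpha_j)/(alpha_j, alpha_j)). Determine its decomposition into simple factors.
The diagram associated to this matrix has two connected components: the simple roots {alpha_1, alpha_2, alpha_3, alpha_5, alpha_6, alpha_7, alpha_8} form a chain of 7 nodes with single edges (A_7), and {alpha_4, alpha_9, alpha_10} form a chain of 3 nodes with a double edge at one end; the terminal node there is the unique long simple root (C_3). A semisimple Lie algebra decomposes uniquely as the direct sum of simple ideals, one per connected component of its Dynkin diagram, so g ≅ A_7 ⊕ C_3 (dimension 63 + 21 = 84).

A_7 (sl(8)) + C_3 (sp(6))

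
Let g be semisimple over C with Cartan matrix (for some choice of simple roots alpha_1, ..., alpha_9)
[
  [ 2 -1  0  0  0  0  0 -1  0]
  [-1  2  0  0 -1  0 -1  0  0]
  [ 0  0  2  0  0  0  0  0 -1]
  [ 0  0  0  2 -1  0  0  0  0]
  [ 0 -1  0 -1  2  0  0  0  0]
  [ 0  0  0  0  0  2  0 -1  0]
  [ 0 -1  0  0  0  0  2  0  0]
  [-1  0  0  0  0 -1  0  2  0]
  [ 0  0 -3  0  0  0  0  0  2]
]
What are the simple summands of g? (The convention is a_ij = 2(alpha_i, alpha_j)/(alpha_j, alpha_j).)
The diagram associated to this matrix has two connected components: the simple roots {alpha_1, alpha_2, alpha_4, alpha_5, alpha_6, alpha_7, alpha_8} form a chain of 6 nodes with one extra node attached to the third node from one end (E_7), and {alpha_3, alpha_9} form two nodes joined by a triple edge (G_2). A semisimple Lie algebra decomposes uniquely as the direct sum of simple ideals, one per connected component of its Dynkin diagram, so g ≅ E_7 ⊕ G_2 (dimension 133 + 14 = 147).

E7 + G2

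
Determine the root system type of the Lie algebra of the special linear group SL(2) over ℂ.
type A_1

This is sl(2), which has dimension 2^2 - 1 = 3 and rank 2 - 1 = 1 (a Cartan subalgebra is the diagonal traceless matrices). In the classification of classical Lie algebras, the special linear algebra sl(n+1) has type A_n; here n = 1, so the Dynkin diagram is a chain of 1 nodes with single edges (A_1). Hence the type is A_1.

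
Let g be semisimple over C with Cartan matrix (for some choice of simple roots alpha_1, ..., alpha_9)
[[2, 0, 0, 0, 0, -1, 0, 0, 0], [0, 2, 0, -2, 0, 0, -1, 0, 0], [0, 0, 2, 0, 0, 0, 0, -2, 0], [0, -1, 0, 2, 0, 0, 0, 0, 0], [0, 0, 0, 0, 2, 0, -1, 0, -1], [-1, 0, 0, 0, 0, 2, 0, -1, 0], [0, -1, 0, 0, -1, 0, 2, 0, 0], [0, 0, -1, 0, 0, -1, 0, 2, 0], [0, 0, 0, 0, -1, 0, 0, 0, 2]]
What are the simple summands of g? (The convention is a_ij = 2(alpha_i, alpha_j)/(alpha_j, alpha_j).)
The diagram associated to this matrix has two connected components: the simple roots {alpha_2, alpha_4, alpha_5, alpha_7, alpha_9} form a chain of 5 nodes with a double edge at one end; the terminal node there is the unique short simple root (B_5), and {alpha_1, alpha_3, alpha_6, alpha_8} form a chain of 4 nodes with a double edge at one end; the terminal node there is the unique long simple root (C_4). A semisimple Lie algebra decomposes uniquely as the direct sum of simple ideals, one per connected component of its Dynkin diagram, so g ≅ B_5 ⊕ C_4 (dimension 55 + 36 = 91).

B5 ⊕ C4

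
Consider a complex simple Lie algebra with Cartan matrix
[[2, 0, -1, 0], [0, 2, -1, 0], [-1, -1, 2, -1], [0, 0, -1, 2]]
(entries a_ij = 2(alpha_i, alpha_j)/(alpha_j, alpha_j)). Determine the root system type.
D4

The matrix has rank 4 with 2's on the diagonal. Reading the off-diagonal entries as Dynkin edges (a single edge where a_ij = a_ji = -1; a double or triple edge where a_ij * a_ji = 2 or 3), the diagram is a chain of 2 nodes with a fork of two nodes at one end (D_4). One simple-root ordering that puts it in standard form is (alpha_4, alpha_3, alpha_1, alpha_2). So the algebra is type D_4, i.e. so(8).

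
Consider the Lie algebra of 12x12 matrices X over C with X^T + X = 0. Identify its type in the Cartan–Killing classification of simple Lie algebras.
type D_6

This is so(12) with 12 even, which has dimension 12(12-1)/2 = 66 and rank 12/2 = 6. In the classification of classical Lie algebras, the orthogonal algebra so(2n) in an even number of variables has type D_n; here n = 6, so the Dynkin diagram is a chain of 4 nodes with a fork of two nodes at one end (D_6). Hence the type is D_6.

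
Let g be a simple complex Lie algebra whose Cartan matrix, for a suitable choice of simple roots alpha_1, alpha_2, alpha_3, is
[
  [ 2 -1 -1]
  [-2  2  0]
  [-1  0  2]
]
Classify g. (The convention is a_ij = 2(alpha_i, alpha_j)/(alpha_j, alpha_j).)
The matrix has rank 3 with 2's on the diagonal. Reading the off-diagonal entries as Dynkin edges (a single edge where a_ij = a_ji = -1; a double or triple edge where a_ij * a_ji = 2 or 3), the diagram is a chain of 3 nodes with a double edge at one end; the terminal node there is the unique long simple root (C_3). One simple-root ordering that puts it in standard form is (alpha_3, alpha_1, alpha_2). So the algebra is type C_3, i.e. sp(6).

type C_3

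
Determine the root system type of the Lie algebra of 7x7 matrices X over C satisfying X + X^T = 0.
This is so(7) with 7 odd, which has dimension 7(7-1)/2 = 21 and rank (7-1)/2 = 3. In the classification of classical Lie algebras, the orthogonal algebra so(2n+1) in an odd number of variables has type B_n; here n = 3, so the Dynkin diagram is a chain of 3 nodes with a double edge at one end; the terminal node there is the unique short simple root (B_3). Hence the type is B_3.

B3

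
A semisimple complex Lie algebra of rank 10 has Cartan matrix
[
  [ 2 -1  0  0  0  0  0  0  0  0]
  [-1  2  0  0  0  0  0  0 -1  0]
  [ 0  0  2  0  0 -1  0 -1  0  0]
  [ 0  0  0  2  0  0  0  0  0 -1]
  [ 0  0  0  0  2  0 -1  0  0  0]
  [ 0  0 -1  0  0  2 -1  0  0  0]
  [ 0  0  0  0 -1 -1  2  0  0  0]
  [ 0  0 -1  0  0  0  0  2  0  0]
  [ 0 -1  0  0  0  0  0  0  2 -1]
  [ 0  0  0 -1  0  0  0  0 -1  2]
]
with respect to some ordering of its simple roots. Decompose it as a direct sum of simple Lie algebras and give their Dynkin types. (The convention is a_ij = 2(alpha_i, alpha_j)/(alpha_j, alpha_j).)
A_5 ⊕ A_5

The diagram associated to this matrix has two connected components: the simple roots {alpha_1, alpha_2, alpha_4, alpha_9, alpha_10} form a chain of 5 nodes with single edges (A_5), and {alpha_3, alpha_5, alpha_6, alpha_7, alpha_8} form a chain of 5 nodes with single edges (A_5). A semisimple Lie algebra decomposes uniquely as the direct sum of simple ideals, one per connected component of its Dynkin diagram, so g ≅ A_5 ⊕ A_5 (dimension 35 + 35 = 70).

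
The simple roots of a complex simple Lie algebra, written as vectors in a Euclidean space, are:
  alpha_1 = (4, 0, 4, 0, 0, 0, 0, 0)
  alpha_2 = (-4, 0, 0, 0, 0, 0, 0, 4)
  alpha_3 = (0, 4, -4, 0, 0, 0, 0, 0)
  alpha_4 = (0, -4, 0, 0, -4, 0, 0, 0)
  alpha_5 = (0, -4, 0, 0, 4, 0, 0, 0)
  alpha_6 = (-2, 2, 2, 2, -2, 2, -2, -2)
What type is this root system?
type E_6

Compute the Cartan integers a_ij = 2(alpha_i, alpha_j)/(alpha_j, alpha_j); the resulting 6x6 Cartan matrix is
[[2, -1, -1, 0, 0, 0], [-1, 2, 0, 0, 0, 0], [-1, 0, 2, -1, -1, 0], [0, 0, -1, 2, 0, 0], [0, 0, -1, 0, 2, -1], [0, 0, 0, 0, -1, 2]].
All simple roots have the same length, so the diagram is simply laced. The associated Dynkin diagram is a chain of 5 nodes with one extra node attached to the third node from one end (E_6), so the type is E_6.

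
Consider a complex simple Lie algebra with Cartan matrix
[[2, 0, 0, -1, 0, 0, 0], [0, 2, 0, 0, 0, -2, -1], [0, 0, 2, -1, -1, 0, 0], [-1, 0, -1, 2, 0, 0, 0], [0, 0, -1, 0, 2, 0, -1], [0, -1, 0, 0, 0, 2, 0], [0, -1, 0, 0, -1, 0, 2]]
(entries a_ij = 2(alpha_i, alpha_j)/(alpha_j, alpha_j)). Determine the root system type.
The matrix has rank 7 with 2's on the diagonal. Reading the off-diagonal entries as Dynkin edges (a single edge where a_ij = a_ji = -1; a double or triple edge where a_ij * a_ji = 2 or 3), the diagram is a chain of 7 nodes with a double edge at one end; the terminal node there is the unique short simple root (B_7). One simple-root ordering that puts it in standard form is (alpha_1, alpha_4, alpha_3, alpha_5, alpha_7, alpha_2, alpha_6). So the algebra is type B_7, i.e. so(15).

type B_7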